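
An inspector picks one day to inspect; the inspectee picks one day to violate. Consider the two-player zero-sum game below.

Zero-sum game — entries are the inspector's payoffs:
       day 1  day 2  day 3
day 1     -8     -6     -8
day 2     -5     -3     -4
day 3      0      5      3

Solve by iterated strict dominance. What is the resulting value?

0

Row day 1 is strictly dominated by row day 2 (-5>-8, -3>-6, -4>-8); eliminate day 1.
Column day 2 is strictly dominated by day 1 for the inspectee (-5<-3, 0<5); eliminate day 2.
Row day 2 is strictly dominated by row day 3 (0>-5, 3>-4); eliminate day 2.
Column day 3 is strictly dominated by day 1 for the inspectee (0<3); eliminate day 3.
Only (day 3, day 1) remains, with payoff 0.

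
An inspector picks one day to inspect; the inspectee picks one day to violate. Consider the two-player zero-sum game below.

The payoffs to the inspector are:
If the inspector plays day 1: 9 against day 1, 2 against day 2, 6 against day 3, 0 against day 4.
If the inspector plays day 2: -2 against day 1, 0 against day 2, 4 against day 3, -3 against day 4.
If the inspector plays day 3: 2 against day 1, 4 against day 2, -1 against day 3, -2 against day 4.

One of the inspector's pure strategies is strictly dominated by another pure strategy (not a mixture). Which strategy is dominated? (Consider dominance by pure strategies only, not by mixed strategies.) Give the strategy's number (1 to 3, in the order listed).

2

Compare day 2 with day 1: 9 > -2, 2 > 0, 6 > 4, 0 > -3.
So day 1 strictly dominates day 2 for the inspector; day 2 is strictly dominated.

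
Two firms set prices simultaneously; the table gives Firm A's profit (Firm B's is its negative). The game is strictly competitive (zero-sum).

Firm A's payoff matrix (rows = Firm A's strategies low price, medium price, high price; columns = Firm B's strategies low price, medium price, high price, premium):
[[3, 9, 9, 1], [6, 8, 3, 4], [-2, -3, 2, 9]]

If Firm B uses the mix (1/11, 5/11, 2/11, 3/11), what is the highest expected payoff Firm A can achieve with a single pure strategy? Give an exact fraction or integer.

69/11

low price: (3)·(1/11) + (9)·(5/11) + (9)·(2/11) + (1)·(3/11) = 69/11.
medium price: (6)·(1/11) + (8)·(5/11) + (3)·(2/11) + (4)·(3/11) = 64/11.
high price: (-2)·(1/11) + (-3)·(5/11) + (2)·(2/11) + (9)·(3/11) = 14/11.
The best pure response is low price with expected payoff 69/11.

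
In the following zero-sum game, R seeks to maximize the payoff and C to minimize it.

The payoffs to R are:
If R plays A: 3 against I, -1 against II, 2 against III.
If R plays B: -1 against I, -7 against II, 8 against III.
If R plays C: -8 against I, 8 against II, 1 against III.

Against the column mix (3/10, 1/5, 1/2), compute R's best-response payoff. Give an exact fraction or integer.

23/10

A: (3)·(3/10) + (-1)·(1/5) + (2)·(1/2) = 17/10.
B: (-1)·(3/10) + (-7)·(1/5) + (8)·(1/2) = 23/10.
C: (-8)·(3/10) + (8)·(1/5) + (1)·(1/2) = -3/10.
The best pure response is B with expected payoff 23/10.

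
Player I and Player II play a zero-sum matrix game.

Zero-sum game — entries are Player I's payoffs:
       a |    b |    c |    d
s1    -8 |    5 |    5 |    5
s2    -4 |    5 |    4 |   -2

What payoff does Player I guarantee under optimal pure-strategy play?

Row minima: -8, -4 → Player I's maximin is -4.
Column maxima: -4, 5, 5, 5 → Player II's minimax is -4.
They coincide at (s2, a), so the value is -4.

-4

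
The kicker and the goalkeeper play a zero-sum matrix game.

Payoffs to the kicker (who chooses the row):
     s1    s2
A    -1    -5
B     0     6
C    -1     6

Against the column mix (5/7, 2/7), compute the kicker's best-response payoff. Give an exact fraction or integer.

A: (-1)·(5/7) + (-5)·(2/7) = -15/7.
B: (0)·(5/7) + (6)·(2/7) = 12/7.
C: (-1)·(5/7) + (6)·(2/7) = 1.
The best pure response is B with expected payoff 12/7.

12/7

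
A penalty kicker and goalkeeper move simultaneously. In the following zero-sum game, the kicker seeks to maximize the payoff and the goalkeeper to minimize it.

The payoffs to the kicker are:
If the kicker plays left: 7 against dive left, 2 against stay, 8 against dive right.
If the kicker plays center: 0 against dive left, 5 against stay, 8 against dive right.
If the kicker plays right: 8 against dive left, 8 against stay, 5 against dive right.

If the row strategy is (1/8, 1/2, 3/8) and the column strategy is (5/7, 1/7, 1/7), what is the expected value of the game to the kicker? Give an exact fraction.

32/7

Against (5/7, 1/7, 1/7), each row's expected payoff is left: 45/7; center: 13/7; right: 53/7.
Taking the (1/8, 1/2, 3/8)-weighted average: (1/8)·(45/7) + (1/2)·(13/7) + (3/8)·(53/7) = 32/7.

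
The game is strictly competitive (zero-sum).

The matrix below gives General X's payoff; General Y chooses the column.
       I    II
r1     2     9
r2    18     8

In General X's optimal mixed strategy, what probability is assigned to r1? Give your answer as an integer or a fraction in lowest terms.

Row minima are 2 and 8, so General X's maximin is 8; column maxima are 18 and 9, so General Y's minimax is 9. These differ, so the equilibrium is in mixed strategies.
Let General X play r1 with probability p. General Y is indifferent when 2p + 18(1−p) = 9p + 8(1−p), giving p = 10/17.

10/17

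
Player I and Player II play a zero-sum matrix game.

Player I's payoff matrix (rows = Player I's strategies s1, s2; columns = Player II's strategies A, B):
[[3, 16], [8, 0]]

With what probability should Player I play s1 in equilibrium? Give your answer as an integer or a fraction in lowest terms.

8/21

Row minima are 3 and 0, so Player I's maximin is 3; column maxima are 8 and 16, so Player II's minimax is 8. These differ, so the equilibrium is in mixed strategies.
Let Player I play s1 with probability p. Player II is indifferent when 3p + 8(1−p) = 16p, giving p = 8/21.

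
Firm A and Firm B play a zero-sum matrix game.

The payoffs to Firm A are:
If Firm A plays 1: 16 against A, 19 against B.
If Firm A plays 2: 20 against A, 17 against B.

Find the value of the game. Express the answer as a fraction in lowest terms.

Row minima are 16 and 17, so Firm A's maximin is 17; column maxima are 20 and 19, so Firm B's minimax is 19. These differ, so the equilibrium is in mixed strategies.
Let Firm A play 1 with probability p. Firm B is indifferent when 16p + 20(1−p) = 19p + 17(1−p), giving p = 1/2.
Let Firm B play A with probability q. Firm A is indifferent when 16q + 19(1−q) = 20q + 17(1−q), giving q = 1/3.
The value is 16·(1/3) + (19)·(2/3) = 18.

18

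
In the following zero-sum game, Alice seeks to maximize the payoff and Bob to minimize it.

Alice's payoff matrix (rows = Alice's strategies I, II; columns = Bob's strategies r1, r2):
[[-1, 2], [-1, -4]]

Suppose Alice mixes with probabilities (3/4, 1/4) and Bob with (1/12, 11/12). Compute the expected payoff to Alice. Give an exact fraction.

3/8

Against (1/12, 11/12), each row's expected payoff is I: 7/4; II: -15/4.
Taking the (3/4, 1/4)-weighted average: (3/4)·(7/4) + (1/4)·(-15/4) = 3/8.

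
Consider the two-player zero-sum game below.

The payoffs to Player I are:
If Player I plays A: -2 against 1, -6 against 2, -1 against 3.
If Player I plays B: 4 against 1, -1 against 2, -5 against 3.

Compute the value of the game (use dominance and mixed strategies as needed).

-29/9

Column 1 is strictly dominated by 2 for Player II (it gives Player I more in every row).
The remaining 2×2 game on (A, B) × (2, 3) has no saddle point. Let Player I play A with probability p; indifference gives −6p − (1−p) = −p − 5(1−p), so p = 4/9.
Similarly Player II's optimal q on 2 is 4/9, and the value is -6·(4/9) + (-1)·(5/9) = -29/9.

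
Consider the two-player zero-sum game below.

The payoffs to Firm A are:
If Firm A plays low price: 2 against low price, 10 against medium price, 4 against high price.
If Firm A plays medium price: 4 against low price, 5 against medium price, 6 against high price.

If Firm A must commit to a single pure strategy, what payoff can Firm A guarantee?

The worst-case payoff for each row is low price: 2, medium price: 4.
The best of these is 4.

4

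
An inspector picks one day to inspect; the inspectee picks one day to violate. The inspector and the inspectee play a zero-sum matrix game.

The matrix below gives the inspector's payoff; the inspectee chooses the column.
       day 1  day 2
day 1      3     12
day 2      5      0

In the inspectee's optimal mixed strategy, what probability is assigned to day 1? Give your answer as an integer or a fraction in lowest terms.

Row minima are 3 and 0, so the inspector's maximin is 3; column maxima are 5 and 12, so the inspectee's minimax is 5. These differ, so the equilibrium is in mixed strategies.
Let the inspectee play day 1 with probability q. The inspector is indifferent when 3q + 12(1−q) = 5q, giving q = 6/7.

6/7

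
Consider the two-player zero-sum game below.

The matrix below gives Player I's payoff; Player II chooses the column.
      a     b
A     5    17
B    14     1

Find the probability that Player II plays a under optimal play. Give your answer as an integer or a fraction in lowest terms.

16/25

Row minima are 5 and 1, so Player I's maximin is 5; column maxima are 14 and 17, so Player II's minimax is 14. These differ, so the equilibrium is in mixed strategies.
Let Player II play a with probability q. Player I is indifferent when 5q + 17(1−q) = 14q + (1−q), giving q = 16/25.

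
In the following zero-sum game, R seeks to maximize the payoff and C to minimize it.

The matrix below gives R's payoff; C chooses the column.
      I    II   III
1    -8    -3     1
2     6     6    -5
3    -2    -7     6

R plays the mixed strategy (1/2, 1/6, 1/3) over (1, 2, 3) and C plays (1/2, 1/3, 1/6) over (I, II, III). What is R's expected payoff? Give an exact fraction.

-5/2

Against (1/2, 1/3, 1/6), each row's expected payoff is 1: -29/6; 2: 25/6; 3: -7/3.
Taking the (1/2, 1/6, 1/3)-weighted average: (1/2)·(-29/6) + (1/6)·(25/6) + (1/3)·(-7/3) = -5/2.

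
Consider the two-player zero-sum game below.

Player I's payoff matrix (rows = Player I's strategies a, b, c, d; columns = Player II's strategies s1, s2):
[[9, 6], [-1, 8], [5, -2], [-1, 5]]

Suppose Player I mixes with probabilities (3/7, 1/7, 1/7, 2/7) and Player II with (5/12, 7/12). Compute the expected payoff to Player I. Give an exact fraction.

383/84

Against (5/12, 7/12), each row's expected payoff is a: 29/4; b: 17/4; c: 11/12; d: 5/2.
Taking the (3/7, 1/7, 1/7, 2/7)-weighted average: (3/7)·(29/4) + (1/7)·(17/4) + (1/7)·(11/12) + (2/7)·(5/2) = 383/84.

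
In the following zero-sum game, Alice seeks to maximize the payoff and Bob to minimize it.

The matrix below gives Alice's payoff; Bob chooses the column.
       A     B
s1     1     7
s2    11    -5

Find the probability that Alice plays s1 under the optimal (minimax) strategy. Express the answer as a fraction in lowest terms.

Row minima are 1 and -5, so Alice's maximin is 1; column maxima are 11 and 7, so Bob's minimax is 7. These differ, so the equilibrium is in mixed strategies.
Let Alice play s1 with probability p. Bob is indifferent when p + 11(1−p) = 7p − 5(1−p), giving p = 8/11.

8/11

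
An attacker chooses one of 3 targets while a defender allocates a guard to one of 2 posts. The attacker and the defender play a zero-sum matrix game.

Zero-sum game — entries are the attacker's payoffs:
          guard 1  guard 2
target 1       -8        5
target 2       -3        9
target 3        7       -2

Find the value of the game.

19/7

Row target 1 is strictly dominated by row target 2, so the attacker never plays it.
The remaining 2×2 game on (target 2, target 3) × (guard 1, guard 2) has no saddle point. Let the attacker play target 2 with probability p; indifference gives −3p + 7(1−p) = 9p − 2(1−p), so p = 3/7.
Similarly the defender's optimal q on guard 1 is 11/21, and the value is -3·(11/21) + (9)·(10/21) = 19/7.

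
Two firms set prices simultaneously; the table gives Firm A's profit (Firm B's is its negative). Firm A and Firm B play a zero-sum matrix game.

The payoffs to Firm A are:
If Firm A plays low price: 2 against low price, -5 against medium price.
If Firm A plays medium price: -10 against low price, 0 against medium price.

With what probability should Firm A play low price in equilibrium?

10/17

Row minima are -5 and -10, so Firm A's maximin is -5; column maxima are 2 and 0, so Firm B's minimax is 0. These differ, so the equilibrium is in mixed strategies.
Let Firm A play low price with probability p. Firm B is indifferent when 2p − 10(1−p) = −5p, giving p = 10/17.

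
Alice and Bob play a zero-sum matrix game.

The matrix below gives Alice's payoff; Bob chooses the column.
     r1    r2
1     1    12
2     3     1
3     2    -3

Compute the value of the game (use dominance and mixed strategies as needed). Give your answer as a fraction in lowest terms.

35/13

Row 3 is strictly dominated by row 2, so Alice never plays it.
The remaining 2×2 game on (1, 2) × (r1, r2) has no saddle point. Let Alice play 1 with probability p; indifference gives p + 3(1−p) = 12p + (1−p), so p = 2/13.
Similarly Bob's optimal q on r1 is 11/13, and the value is 1·(11/13) + (12)·(2/13) = 35/13.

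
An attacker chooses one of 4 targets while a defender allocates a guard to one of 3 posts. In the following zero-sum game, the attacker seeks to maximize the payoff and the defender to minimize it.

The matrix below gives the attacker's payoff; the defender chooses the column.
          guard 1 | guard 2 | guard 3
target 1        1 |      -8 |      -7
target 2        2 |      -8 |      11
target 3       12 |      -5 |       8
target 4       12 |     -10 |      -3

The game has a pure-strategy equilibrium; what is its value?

Row minima: -8, -8, -5, -10 → the attacker's maximin is -5.
Column maxima: 12, -5, 11 → the defender's minimax is -5.
They coincide at (target 3, guard 2), so the value is -5.

-5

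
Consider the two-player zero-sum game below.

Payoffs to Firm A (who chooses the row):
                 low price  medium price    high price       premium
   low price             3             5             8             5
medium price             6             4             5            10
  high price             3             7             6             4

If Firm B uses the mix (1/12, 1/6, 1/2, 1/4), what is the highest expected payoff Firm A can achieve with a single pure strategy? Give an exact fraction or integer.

19/3

low price: (3)·(1/12) + (5)·(1/6) + (8)·(1/2) + (5)·(1/4) = 19/3.
medium price: (6)·(1/12) + (4)·(1/6) + (5)·(1/2) + (10)·(1/4) = 37/6.
high price: (3)·(1/12) + (7)·(1/6) + (6)·(1/2) + (4)·(1/4) = 65/12.
The best pure response is low price with expected payoff 19/3.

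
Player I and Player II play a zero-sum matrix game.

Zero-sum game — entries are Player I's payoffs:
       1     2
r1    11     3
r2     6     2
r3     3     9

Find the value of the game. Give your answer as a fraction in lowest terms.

45/7

Row r2 is strictly dominated by row r1, so Player I never plays it.
The remaining 2×2 game on (r1, r3) × (1, 2) has no saddle point. Let Player I play r1 with probability p; indifference gives 11p + 3(1−p) = 3p + 9(1−p), so p = 3/7.
Similarly Player II's optimal q on 1 is 3/7, and the value is 11·(3/7) + (3)·(4/7) = 45/7.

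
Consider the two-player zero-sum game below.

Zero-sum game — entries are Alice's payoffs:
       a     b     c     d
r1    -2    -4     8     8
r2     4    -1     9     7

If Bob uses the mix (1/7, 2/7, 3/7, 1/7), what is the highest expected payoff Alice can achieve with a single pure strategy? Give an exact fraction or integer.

36/7

r1: (-2)·(1/7) + (-4)·(2/7) + (8)·(3/7) + (8)·(1/7) = 22/7.
r2: (4)·(1/7) + (-1)·(2/7) + (9)·(3/7) + (7)·(1/7) = 36/7.
The best pure response is r2 with expected payoff 36/7.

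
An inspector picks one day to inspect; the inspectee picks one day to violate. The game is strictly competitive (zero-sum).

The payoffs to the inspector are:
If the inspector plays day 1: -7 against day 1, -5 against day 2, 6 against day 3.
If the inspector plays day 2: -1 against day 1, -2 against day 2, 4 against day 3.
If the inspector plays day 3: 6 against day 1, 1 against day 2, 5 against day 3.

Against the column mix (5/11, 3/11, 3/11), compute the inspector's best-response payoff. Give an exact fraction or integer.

48/11

day 1: (-7)·(5/11) + (-5)·(3/11) + (6)·(3/11) = -32/11.
day 2: (-1)·(5/11) + (-2)·(3/11) + (4)·(3/11) = 1/11.
day 3: (6)·(5/11) + (1)·(3/11) + (5)·(3/11) = 48/11.
The best pure response is day 3 with expected payoff 48/11.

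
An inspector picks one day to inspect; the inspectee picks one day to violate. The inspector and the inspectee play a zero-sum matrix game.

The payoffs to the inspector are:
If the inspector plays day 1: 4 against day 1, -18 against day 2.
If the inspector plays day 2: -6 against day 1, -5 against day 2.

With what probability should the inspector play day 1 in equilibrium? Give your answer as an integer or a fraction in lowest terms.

1/23

Row minima are -18 and -6, so the inspector's maximin is -6; column maxima are 4 and -5, so the inspectee's minimax is -5. These differ, so the equilibrium is in mixed strategies.
Let the inspector play day 1 with probability p. The inspectee is indifferent when 4p − 6(1−p) = −18p − 5(1−p), giving p = 1/23.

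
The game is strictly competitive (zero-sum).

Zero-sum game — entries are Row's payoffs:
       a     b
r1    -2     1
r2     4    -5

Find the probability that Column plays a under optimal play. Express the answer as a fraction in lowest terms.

1/2

Row minima are -2 and -5, so Row's maximin is -2; column maxima are 4 and 1, so Column's minimax is 1. These differ, so the equilibrium is in mixed strategies.
Let Column play a with probability q. Row is indifferent when −2q + (1−q) = 4q − 5(1−q), giving q = 1/2.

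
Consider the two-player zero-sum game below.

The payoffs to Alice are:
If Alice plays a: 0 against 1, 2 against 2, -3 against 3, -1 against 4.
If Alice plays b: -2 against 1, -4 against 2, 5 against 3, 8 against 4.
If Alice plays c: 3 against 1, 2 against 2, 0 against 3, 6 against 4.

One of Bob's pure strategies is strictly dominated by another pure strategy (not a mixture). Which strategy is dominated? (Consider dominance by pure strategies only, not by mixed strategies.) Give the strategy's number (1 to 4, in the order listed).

Bob prefers columns that give Alice less. Compare 4 with 3: -3 < -1, 5 < 8, 0 < 6.
So 3 strictly dominates 4 for Bob; 4 is strictly dominated.

4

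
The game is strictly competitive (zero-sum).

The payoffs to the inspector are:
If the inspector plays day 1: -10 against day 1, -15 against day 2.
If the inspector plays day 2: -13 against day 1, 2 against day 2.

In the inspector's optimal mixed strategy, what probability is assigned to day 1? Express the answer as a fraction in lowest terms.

Row minima are -15 and -13, so the inspector's maximin is -13; column maxima are -10 and 2, so the inspectee's minimax is -10. These differ, so the equilibrium is in mixed strategies.
Let the inspector play day 1 with probability p. The inspectee is indifferent when −10p − 13(1−p) = −15p + 2(1−p), giving p = 3/4.

3/4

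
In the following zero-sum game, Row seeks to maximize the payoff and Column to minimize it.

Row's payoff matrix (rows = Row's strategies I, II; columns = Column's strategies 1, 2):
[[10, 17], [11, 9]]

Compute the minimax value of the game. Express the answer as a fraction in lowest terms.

97/9

Row minima are 10 and 9, so Row's maximin is 10; column maxima are 11 and 17, so Column's minimax is 11. These differ, so the equilibrium is in mixed strategies.
Let Row play I with probability p. Column is indifferent when 10p + 11(1−p) = 17p + 9(1−p), giving p = 2/9.
Let Column play 1 with probability q. Row is indifferent when 10q + 17(1−q) = 11q + 9(1−q), giving q = 8/9.
The value is 10·(8/9) + (17)·(1/9) = 97/9.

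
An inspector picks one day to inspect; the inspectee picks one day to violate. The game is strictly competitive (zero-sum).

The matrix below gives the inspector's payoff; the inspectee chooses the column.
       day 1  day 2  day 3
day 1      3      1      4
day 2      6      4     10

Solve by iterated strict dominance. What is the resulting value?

Row day 1 is strictly dominated by row day 2 (6>3, 4>1, 10>4); eliminate day 1.
Column day 3 is strictly dominated by day 1 for the inspectee (6<10); eliminate day 3.
Column day 1 is strictly dominated by day 2 for the inspectee (4<6); eliminate day 1.
Only (day 2, day 2) remains, with payoff 4.

4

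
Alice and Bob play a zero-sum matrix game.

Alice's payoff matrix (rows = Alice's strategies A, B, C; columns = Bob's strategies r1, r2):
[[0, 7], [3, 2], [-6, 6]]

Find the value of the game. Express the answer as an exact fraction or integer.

21/8

Row C is strictly dominated by row A, so Alice never plays it.
The remaining 2×2 game on (A, B) × (r1, r2) has no saddle point. Let Alice play A with probability p; indifference gives 3(1−p) = 7p + 2(1−p), so p = 1/8.
Similarly Bob's optimal q on r1 is 5/8, and the value is 0·(5/8) + (7)·(3/8) = 21/8.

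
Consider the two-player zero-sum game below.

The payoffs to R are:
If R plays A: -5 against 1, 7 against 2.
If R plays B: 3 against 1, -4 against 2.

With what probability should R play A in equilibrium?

Row minima are -5 and -4, so R's maximin is -4; column maxima are 3 and 7, so C's minimax is 3. These differ, so the equilibrium is in mixed strategies.
Let R play A with probability p. C is indifferent when −5p + 3(1−p) = 7p − 4(1−p), giving p = 7/19.

7/19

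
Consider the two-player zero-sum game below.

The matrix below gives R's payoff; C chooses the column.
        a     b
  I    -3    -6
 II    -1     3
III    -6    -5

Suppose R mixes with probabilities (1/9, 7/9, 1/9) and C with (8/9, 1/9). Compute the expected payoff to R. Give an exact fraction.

Against (8/9, 1/9), each row's expected payoff is I: -10/3; II: -5/9; III: -53/9.
Taking the (1/9, 7/9, 1/9)-weighted average: (1/9)·(-10/3) + (7/9)·(-5/9) + (1/9)·(-53/9) = -118/81.

-118/81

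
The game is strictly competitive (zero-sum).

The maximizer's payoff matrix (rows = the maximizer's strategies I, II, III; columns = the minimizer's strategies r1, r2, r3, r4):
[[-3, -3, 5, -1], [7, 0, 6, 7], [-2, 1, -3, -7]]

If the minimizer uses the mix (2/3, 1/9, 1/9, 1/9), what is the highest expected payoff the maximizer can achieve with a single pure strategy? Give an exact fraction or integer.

55/9

I: (-3)·(2/3) + (-3)·(1/9) + (5)·(1/9) + (-1)·(1/9) = -17/9.
II: (7)·(2/3) + (0)·(1/9) + (6)·(1/9) + (7)·(1/9) = 55/9.
III: (-2)·(2/3) + (1)·(1/9) + (-3)·(1/9) + (-7)·(1/9) = -7/3.
The best pure response is II with expected payoff 55/9.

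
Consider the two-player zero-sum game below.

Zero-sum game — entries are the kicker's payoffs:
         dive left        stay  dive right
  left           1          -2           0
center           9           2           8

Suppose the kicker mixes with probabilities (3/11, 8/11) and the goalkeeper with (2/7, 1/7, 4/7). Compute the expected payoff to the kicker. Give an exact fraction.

Against (2/7, 1/7, 4/7), each row's expected payoff is left: 0; center: 52/7.
Taking the (3/11, 8/11)-weighted average: (3/11)·(0) + (8/11)·(52/7) = 416/77.

416/77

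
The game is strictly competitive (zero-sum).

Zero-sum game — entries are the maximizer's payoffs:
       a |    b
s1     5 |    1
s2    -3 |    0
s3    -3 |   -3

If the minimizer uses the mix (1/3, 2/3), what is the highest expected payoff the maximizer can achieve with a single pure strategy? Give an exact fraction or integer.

7/3

s1: (5)·(1/3) + (1)·(2/3) = 7/3.
s2: (-3)·(1/3) + (0)·(2/3) = -1.
s3: (-3)·(1/3) + (-3)·(2/3) = -3.
The best pure response is s1 with expected payoff 7/3.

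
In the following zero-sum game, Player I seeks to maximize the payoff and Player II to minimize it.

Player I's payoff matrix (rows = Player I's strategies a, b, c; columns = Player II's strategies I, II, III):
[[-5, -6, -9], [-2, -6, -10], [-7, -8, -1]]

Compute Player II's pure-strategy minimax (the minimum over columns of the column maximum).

-6

The worst case (largest entry) in each column is I: -2, II: -6, III: -1.
The best (smallest) of these is -6.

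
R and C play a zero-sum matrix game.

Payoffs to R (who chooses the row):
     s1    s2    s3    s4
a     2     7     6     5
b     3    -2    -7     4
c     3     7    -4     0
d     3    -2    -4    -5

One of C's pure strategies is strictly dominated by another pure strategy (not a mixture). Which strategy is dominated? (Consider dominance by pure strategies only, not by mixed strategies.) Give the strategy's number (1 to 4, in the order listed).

C prefers columns that give R less. Compare s2 with s3: 6 < 7, -7 < -2, -4 < 7, -4 < -2.
So s3 strictly dominates s2 for C; s2 is strictly dominated.

2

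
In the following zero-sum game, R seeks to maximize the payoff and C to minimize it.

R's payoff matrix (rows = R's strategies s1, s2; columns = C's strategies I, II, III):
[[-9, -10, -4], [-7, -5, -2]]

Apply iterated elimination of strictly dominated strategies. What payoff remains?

-7

Row s1 is strictly dominated by row s2 (-7>-9, -5>-10, -2>-4); eliminate s1.
Column II is strictly dominated by I for C (-7<-5); eliminate II.
Column III is strictly dominated by I for C (-7<-2); eliminate III.
Only (s2, I) remains, with payoff -7.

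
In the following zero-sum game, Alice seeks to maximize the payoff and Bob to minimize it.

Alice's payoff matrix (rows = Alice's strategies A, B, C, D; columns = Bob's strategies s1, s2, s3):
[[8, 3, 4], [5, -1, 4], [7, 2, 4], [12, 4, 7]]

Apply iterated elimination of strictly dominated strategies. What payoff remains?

4

Column s1 is strictly dominated by s2 for Bob (3<8, -1<5, 2<7, 4<12); eliminate s1.
Row C is strictly dominated by row D (4>2, 7>4); eliminate C.
Column s3 is strictly dominated by s2 for Bob (3<4, -1<4, 4<7); eliminate s3.
Row B is strictly dominated by row A (3>-1); eliminate B.
Row A is strictly dominated by row D (4>3); eliminate A.
Only (D, s2) remains, with payoff 4.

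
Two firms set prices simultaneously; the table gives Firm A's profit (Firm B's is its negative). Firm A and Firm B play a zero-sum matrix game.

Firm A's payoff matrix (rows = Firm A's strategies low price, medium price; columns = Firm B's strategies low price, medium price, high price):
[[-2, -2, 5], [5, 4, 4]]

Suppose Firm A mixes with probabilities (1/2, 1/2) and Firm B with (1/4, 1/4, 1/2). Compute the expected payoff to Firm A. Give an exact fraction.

23/8

Against (1/4, 1/4, 1/2), each row's expected payoff is low price: 3/2; medium price: 17/4.
Taking the (1/2, 1/2)-weighted average: (1/2)·(3/2) + (1/2)·(17/4) = 23/8.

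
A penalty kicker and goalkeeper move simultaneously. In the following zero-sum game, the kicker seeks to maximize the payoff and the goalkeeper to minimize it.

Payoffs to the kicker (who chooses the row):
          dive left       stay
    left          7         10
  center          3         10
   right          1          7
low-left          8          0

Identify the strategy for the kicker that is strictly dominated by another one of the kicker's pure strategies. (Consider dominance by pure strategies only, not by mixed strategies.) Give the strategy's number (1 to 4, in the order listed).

3

Compare right with left: 7 > 1, 10 > 7.
So left strictly dominates right for the kicker; right is strictly dominated.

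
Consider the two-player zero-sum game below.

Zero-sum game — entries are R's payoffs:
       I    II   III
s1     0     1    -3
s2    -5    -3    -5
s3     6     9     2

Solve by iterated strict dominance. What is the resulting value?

Row s2 is strictly dominated by row s1 (0>-5, 1>-3, -3>-5); eliminate s2.
Row s1 is strictly dominated by row s3 (6>0, 9>1, 2>-3); eliminate s1.
Column II is strictly dominated by I for C (6<9); eliminate II.
Column I is strictly dominated by III for C (2<6); eliminate I.
Only (s3, III) remains, with payoff 2.

2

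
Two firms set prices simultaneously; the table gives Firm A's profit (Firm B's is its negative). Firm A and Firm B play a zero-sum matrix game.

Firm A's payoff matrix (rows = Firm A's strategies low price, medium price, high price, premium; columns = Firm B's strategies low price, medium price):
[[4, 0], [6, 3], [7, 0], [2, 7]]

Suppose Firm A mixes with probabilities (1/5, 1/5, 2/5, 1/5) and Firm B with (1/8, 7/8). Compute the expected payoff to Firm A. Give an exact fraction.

12/5

Against (1/8, 7/8), each row's expected payoff is low price: 1/2; medium price: 27/8; high price: 7/8; premium: 51/8.
Taking the (1/5, 1/5, 2/5, 1/5)-weighted average: (1/5)·(1/2) + (1/5)·(27/8) + (2/5)·(7/8) + (1/5)·(51/8) = 12/5.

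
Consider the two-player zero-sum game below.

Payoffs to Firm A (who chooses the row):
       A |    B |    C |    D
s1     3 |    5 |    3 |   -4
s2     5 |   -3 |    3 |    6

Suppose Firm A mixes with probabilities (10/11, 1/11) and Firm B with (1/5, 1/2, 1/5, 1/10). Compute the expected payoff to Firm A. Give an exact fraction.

Against (1/5, 1/2, 1/5, 1/10), each row's expected payoff is s1: 33/10; s2: 7/10.
Taking the (10/11, 1/11)-weighted average: (10/11)·(33/10) + (1/11)·(7/10) = 337/110.

337/110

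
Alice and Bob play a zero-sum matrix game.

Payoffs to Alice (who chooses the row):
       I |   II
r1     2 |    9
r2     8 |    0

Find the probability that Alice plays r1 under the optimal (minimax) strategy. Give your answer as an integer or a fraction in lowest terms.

8/15

Row minima are 2 and 0, so Alice's maximin is 2; column maxima are 8 and 9, so Bob's minimax is 8. These differ, so the equilibrium is in mixed strategies.
Let Alice play r1 with probability p. Bob is indifferent when 2p + 8(1−p) = 9p, giving p = 8/15.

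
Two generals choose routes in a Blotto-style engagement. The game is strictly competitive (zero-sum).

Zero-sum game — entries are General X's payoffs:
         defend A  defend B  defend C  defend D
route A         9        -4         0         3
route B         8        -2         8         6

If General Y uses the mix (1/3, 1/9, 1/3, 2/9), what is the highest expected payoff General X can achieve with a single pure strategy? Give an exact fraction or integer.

58/9

route A: (9)·(1/3) + (-4)·(1/9) + (0)·(1/3) + (3)·(2/9) = 29/9.
route B: (8)·(1/3) + (-2)·(1/9) + (8)·(1/3) + (6)·(2/9) = 58/9.
The best pure response is route B with expected payoff 58/9.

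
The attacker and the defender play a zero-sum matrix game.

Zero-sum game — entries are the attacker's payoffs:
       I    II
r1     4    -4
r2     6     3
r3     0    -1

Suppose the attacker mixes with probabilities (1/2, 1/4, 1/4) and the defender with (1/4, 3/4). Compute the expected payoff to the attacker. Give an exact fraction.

Against (1/4, 3/4), each row's expected payoff is r1: -2; r2: 15/4; r3: -3/4.
Taking the (1/2, 1/4, 1/4)-weighted average: (1/2)·(-2) + (1/4)·(15/4) + (1/4)·(-3/4) = -1/4.

-1/4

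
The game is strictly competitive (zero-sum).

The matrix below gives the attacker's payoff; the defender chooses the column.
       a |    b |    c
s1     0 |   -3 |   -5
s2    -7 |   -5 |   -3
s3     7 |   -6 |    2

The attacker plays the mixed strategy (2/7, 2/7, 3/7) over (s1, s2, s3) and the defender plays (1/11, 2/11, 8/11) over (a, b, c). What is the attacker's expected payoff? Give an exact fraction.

-141/77

Against (1/11, 2/11, 8/11), each row's expected payoff is s1: -46/11; s2: -41/11; s3: 1.
Taking the (2/7, 2/7, 3/7)-weighted average: (2/7)·(-46/11) + (2/7)·(-41/11) + (3/7)·(1) = -141/77.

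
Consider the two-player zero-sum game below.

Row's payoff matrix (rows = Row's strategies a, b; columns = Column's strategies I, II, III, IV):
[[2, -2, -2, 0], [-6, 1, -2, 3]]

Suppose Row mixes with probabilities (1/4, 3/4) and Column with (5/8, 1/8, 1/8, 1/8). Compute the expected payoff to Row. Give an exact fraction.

-39/16

Against (5/8, 1/8, 1/8, 1/8), each row's expected payoff is a: 3/4; b: -7/2.
Taking the (1/4, 3/4)-weighted average: (1/4)·(3/4) + (3/4)·(-7/2) = -39/16.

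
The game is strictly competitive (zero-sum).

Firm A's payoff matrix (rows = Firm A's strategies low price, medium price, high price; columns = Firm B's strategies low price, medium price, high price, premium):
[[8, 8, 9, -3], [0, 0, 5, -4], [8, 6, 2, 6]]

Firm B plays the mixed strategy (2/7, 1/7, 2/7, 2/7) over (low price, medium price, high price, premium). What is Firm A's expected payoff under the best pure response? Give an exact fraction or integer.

38/7

low price: (8)·(2/7) + (8)·(1/7) + (9)·(2/7) + (-3)·(2/7) = 36/7.
medium price: (0)·(2/7) + (0)·(1/7) + (5)·(2/7) + (-4)·(2/7) = 2/7.
high price: (8)·(2/7) + (6)·(1/7) + (2)·(2/7) + (6)·(2/7) = 38/7.
The best pure response is high price with expected payoff 38/7.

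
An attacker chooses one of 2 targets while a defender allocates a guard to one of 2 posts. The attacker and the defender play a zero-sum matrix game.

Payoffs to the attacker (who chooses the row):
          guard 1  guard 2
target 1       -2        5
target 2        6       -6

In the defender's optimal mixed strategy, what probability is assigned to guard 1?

Row minima are -2 and -6, so the attacker's maximin is -2; column maxima are 6 and 5, so the defender's minimax is 5. These differ, so the equilibrium is in mixed strategies.
Let the defender play guard 1 with probability q. The attacker is indifferent when −2q + 5(1−q) = 6q − 6(1−q), giving q = 11/19.

11/19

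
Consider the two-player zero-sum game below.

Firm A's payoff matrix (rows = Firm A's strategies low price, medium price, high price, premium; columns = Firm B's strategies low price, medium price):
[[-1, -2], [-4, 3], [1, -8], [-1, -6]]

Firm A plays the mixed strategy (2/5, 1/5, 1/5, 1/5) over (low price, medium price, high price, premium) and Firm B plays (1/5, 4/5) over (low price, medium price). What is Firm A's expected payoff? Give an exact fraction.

Against (1/5, 4/5), each row's expected payoff is low price: -9/5; medium price: 8/5; high price: -31/5; premium: -5.
Taking the (2/5, 1/5, 1/5, 1/5)-weighted average: (2/5)·(-9/5) + (1/5)·(8/5) + (1/5)·(-31/5) + (1/5)·(-5) = -66/25.

-66/25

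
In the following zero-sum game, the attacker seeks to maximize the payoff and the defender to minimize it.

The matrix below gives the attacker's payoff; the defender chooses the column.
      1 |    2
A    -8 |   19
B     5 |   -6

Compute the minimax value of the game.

Row minima are -8 and -6, so the attacker's maximin is -6; column maxima are 5 and 19, so the defender's minimax is 5. These differ, so the equilibrium is in mixed strategies.
Let the attacker play A with probability p. The defender is indifferent when −8p + 5(1−p) = 19p − 6(1−p), giving p = 11/38.
Let the defender play 1 with probability q. The attacker is indifferent when −8q + 19(1−q) = 5q − 6(1−q), giving q = 25/38.
The value is -8·(25/38) + (19)·(13/38) = 47/38.

47/38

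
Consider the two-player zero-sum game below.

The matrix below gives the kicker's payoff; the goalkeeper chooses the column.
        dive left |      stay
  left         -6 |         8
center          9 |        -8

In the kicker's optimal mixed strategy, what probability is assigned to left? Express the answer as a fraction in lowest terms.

Row minima are -6 and -8, so the kicker's maximin is -6; column maxima are 9 and 8, so the goalkeeper's minimax is 8. These differ, so the equilibrium is in mixed strategies.
Let the kicker play left with probability p. The goalkeeper is indifferent when −6p + 9(1−p) = 8p − 8(1−p), giving p = 17/31.

17/31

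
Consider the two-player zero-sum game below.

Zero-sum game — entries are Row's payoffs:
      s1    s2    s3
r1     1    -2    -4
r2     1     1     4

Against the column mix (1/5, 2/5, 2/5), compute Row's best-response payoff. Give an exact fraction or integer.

r1: (1)·(1/5) + (-2)·(2/5) + (-4)·(2/5) = -11/5.
r2: (1)·(1/5) + (1)·(2/5) + (4)·(2/5) = 11/5.
The best pure response is r2 with expected payoff 11/5.

11/5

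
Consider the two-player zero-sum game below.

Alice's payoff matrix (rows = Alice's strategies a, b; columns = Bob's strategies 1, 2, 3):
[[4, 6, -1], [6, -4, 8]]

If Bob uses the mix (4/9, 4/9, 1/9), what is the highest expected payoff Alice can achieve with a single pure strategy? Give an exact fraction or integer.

13/3

a: (4)·(4/9) + (6)·(4/9) + (-1)·(1/9) = 13/3.
b: (6)·(4/9) + (-4)·(4/9) + (8)·(1/9) = 16/9.
The best pure response is a with expected payoff 13/3.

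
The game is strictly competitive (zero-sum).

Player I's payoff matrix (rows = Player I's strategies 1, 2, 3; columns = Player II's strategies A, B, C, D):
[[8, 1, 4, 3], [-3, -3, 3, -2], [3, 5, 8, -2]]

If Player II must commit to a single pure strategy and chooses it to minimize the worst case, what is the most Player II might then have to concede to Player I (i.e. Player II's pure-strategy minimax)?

The worst case (largest entry) in each column is A: 8, B: 5, C: 8, D: 3.
The best (smallest) of these is 3.

3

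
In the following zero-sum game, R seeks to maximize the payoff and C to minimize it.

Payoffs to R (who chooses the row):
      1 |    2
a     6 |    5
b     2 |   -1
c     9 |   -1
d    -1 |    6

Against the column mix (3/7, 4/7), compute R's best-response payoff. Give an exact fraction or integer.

a: (6)·(3/7) + (5)·(4/7) = 38/7.
b: (2)·(3/7) + (-1)·(4/7) = 2/7.
c: (9)·(3/7) + (-1)·(4/7) = 23/7.
d: (-1)·(3/7) + (6)·(4/7) = 3.
The best pure response is a with expected payoff 38/7.

38/7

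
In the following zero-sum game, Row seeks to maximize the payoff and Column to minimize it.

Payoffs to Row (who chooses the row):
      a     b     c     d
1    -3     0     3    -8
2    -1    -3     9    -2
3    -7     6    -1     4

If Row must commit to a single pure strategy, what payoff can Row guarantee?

-3

The worst-case payoff for each row is 1: -8, 2: -3, 3: -7.
The best of these is -3.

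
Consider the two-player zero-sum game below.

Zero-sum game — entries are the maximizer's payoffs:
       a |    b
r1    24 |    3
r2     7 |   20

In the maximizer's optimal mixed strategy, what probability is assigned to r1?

Row minima are 3 and 7, so the maximizer's maximin is 7; column maxima are 24 and 20, so the minimizer's minimax is 20. These differ, so the equilibrium is in mixed strategies.
Let the maximizer play r1 with probability p. The minimizer is indifferent when 24p + 7(1−p) = 3p + 20(1−p), giving p = 13/34.

13/34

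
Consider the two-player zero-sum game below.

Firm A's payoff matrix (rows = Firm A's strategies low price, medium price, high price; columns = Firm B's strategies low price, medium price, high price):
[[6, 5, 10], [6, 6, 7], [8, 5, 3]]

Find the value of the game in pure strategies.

6

Row minima: 5, 6, 3 → Firm A's maximin is 6.
Column maxima: 8, 6, 10 → Firm B's minimax is 6.
They coincide at (medium price, medium price), so the value is 6.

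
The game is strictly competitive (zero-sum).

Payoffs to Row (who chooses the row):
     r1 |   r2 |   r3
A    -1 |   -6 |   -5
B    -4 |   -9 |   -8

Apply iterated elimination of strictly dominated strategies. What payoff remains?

Column r1 is strictly dominated by r2 for Column (-6<-1, -9<-4); eliminate r1.
Column r3 is strictly dominated by r2 for Column (-6<-5, -9<-8); eliminate r3.
Row B is strictly dominated by row A (-6>-9); eliminate B.
Only (A, r2) remains, with payoff -6.

-6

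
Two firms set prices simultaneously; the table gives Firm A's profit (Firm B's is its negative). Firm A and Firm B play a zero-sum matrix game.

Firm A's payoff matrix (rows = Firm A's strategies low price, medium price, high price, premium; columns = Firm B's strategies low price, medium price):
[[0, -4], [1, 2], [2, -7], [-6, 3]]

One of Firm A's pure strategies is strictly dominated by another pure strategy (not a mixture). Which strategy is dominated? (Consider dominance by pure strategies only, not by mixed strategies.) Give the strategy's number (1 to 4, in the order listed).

1

Compare low price with medium price: 1 > 0, 2 > -4.
So medium price strictly dominates low price for Firm A; low price is strictly dominated.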